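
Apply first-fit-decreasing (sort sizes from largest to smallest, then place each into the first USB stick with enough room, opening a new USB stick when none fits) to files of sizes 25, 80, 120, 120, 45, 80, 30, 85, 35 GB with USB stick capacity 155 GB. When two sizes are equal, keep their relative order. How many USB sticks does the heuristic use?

5

Sorted descending: 120, 120, 85, 80, 80, 45, 35, 30, 25.
  120 → USB stick 1 (new)  [load 120/155]
  120 → USB stick 2 (new)  [load 120/155]
  85 → USB stick 3 (new)  [load 85/155]
  80 → USB stick 4 (new)  [load 80/155]
  80 → USB stick 5 (new)  [load 80/155]
  45 → USB stick 3  [load 130/155]
  35 → USB stick 1  [load 155/155]
  30 → USB stick 2  [load 150/155]
  25 → USB stick 3  [load 155/155]
5 USB sticks opened.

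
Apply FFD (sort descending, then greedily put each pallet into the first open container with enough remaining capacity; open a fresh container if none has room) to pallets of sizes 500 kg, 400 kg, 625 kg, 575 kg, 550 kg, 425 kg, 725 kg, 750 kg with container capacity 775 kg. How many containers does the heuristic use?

Sorted descending: 750, 725, 625, 575, 550, 500, 425, 400.
  750 → container 1 (new)  [load 750/775]
  725 → container 2 (new)  [load 725/775]
  625 → container 3 (new)  [load 625/775]
  575 → container 4 (new)  [load 575/775]
  550 → container 5 (new)  [load 550/775]
  500 → container 6 (new)  [load 500/775]
  425 → container 7 (new)  [load 425/775]
  400 → container 8 (new)  [load 400/775]
8 containers opened.

8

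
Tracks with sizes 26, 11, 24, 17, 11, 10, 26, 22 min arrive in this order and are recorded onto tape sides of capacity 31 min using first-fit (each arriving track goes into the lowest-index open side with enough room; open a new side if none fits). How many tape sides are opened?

6

  26 → side 1 (new)  [load 26/31]
  11 → side 2 (new)  [load 11/31]
  24 → side 3 (new)  [load 24/31]
  17 → side 2  [load 28/31]
  11 → side 4 (new)  [load 11/31]
  10 → side 4  [load 21/31]
  26 → side 5 (new)  [load 26/31]
  22 → side 6 (new)  [load 22/31]
6 tape sides opened.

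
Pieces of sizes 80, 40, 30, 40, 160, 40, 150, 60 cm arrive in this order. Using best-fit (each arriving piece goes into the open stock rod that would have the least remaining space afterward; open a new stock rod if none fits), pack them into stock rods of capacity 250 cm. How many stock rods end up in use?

  80 → stock rod 1 (new)  [load 80/250]
  40 → stock rod 1  [load 120/250]
  30 → stock rod 1  [load 150/250]
  40 → stock rod 1  [load 190/250]
  160 → stock rod 2 (new)  [load 160/250]
  40 → stock rod 1  [load 230/250]
  150 → stock rod 3 (new)  [load 150/250]
  60 → stock rod 2  [load 220/250]
3 stock rods opened.

3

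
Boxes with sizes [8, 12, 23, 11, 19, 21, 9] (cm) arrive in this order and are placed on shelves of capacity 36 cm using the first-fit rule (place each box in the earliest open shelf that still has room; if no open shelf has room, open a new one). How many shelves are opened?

  8 → shelf 1 (new)  [load 8/36]
  12 → shelf 1  [load 20/36]
  23 → shelf 2 (new)  [load 23/36]
  11 → shelf 1  [load 31/36]
  19 → shelf 3 (new)  [load 19/36]
  21 → shelf 4 (new)  [load 21/36]
  9 → shelf 2  [load 32/36]
4 shelves opened.

4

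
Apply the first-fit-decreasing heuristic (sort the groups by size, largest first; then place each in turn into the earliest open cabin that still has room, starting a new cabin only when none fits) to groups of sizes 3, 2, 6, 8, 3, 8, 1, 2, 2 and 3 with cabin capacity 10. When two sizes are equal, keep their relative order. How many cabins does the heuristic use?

Sorted descending: 8, 8, 6, 3, 3, 3, 2, 2, 2, 1.
  8 → cabin 1 (new)  [load 8/10]
  8 → cabin 2 (new)  [load 8/10]
  6 → cabin 3 (new)  [load 6/10]
  3 → cabin 3  [load 9/10]
  3 → cabin 4 (new)  [load 3/10]
  3 → cabin 4  [load 6/10]
  2 → cabin 1  [load 10/10]
  2 → cabin 2  [load 10/10]
  2 → cabin 4  [load 8/10]
  1 → cabin 3  [load 10/10]
4 cabins opened.

4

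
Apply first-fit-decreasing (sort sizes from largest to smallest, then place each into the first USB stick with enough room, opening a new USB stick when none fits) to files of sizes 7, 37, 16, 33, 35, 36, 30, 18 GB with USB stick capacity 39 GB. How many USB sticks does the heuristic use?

Sorted descending: 37, 36, 35, 33, 30, 18, 16, 7.
  37 → USB stick 1 (new)  [load 37/39]
  36 → USB stick 2 (new)  [load 36/39]
  35 → USB stick 3 (new)  [load 35/39]
  33 → USB stick 4 (new)  [load 33/39]
  30 → USB stick 5 (new)  [load 30/39]
  18 → USB stick 6 (new)  [load 18/39]
  16 → USB stick 6  [load 34/39]
  7 → USB stick 5  [load 37/39]
6 USB sticks opened.

6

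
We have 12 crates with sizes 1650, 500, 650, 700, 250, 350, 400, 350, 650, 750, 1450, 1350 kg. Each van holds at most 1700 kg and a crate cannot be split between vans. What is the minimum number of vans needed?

6

Total = 1650 + 1450 + 1350 + 750 + 700 + 650 + 650 + 500 + 400 + 350 + 350 + 250 = 9050 kg.
Lower bound: ⌈9050/1700⌉ = 6 vans.
A packing using 6 vans:
  van 1: 1650 = 1650
  van 2: 1450 + 250 = 1700
  van 3: 1350 + 350 = 1700
  van 4: 750 + 700 = 1450
  van 5: 650 + 650 + 400 = 1700
  van 6: 500 + 350 = 850
This matches the lower bound, so 6 is optimal.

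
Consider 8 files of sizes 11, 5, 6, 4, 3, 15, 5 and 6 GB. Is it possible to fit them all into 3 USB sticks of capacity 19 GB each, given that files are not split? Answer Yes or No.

A valid assignment using 3 USB sticks:
  USB stick 1: 15 + 4 = 19
  USB stick 2: 11 + 6 = 17
  USB stick 3: 6 + 5 + 5 + 3 = 19
Every load is within 19 GB, so 3 USB sticks suffice.

Yes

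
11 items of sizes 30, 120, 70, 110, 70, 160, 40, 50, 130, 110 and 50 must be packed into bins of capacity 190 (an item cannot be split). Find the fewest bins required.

6

Total = 160 + 130 + 120 + 110 + 110 + 70 + 70 + 50 + 50 + 40 + 30 = 940.
Lower bound: ⌈940/190⌉ = 5 bins.
A packing using 6 bins:
  bin 1: 160 + 30 = 190
  bin 2: 130 + 50 = 180
  bin 3: 120 + 70 = 190
  bin 4: 110 + 70 = 180
  bin 5: 110 + 50 = 160
  bin 6: 40 = 40
No arrangement into 5 bins stays within capacity, so 6 is optimal.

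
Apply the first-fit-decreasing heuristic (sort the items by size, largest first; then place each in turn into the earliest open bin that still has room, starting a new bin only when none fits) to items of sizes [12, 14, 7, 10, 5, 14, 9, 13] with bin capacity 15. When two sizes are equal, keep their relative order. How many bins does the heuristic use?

7

Sorted descending: 14, 14, 13, 12, 10, 9, 7, 5.
  14 → bin 1 (new)  [load 14/15]
  14 → bin 2 (new)  [load 14/15]
  13 → bin 3 (new)  [load 13/15]
  12 → bin 4 (new)  [load 12/15]
  10 → bin 5 (new)  [load 10/15]
  9 → bin 6 (new)  [load 9/15]
  7 → bin 7 (new)  [load 7/15]
  5 → bin 5  [load 15/15]
7 bins opened.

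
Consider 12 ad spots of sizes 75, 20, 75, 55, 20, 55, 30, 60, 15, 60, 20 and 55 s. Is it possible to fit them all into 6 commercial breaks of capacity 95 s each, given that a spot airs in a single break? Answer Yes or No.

No

Total = 540 s; ⌈540/95⌉ = 6.
7 ad spots each exceed half the capacity and cannot share a break, forcing at least 7 commercial breaks.
At least 7 commercial breaks are required, but only 6 are allowed.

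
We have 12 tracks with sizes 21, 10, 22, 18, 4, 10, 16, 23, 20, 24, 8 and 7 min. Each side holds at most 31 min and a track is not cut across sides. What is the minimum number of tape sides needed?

7

Total = 24 + 23 + 22 + 21 + 20 + 18 + 16 + 10 + 10 + 8 + 7 + 4 = 183 min.
Lower bound: ⌈183/31⌉ = 6 tape sides.
Also, 7 tracks each exceed 31/2 min, and no two of those can share a side, so at least 7 tape sides are needed.
A packing using 7 tape sides:
  side 1: 24 + 7 = 31
  side 2: 23 + 8 = 31
  side 3: 22 + 4 = 26
  side 4: 21 + 10 = 31
  side 5: 20 + 10 = 30
  side 6: 18 = 18
  side 7: 16 = 16
This matches the lower bound, so 7 is optimal.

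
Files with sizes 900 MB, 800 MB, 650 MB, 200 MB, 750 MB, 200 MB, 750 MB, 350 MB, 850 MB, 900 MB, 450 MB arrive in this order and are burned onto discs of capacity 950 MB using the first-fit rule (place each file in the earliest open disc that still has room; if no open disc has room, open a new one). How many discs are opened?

  900 → disc 1 (new)  [load 900/950]
  800 → disc 2 (new)  [load 800/950]
  650 → disc 3 (new)  [load 650/950]
  200 → disc 3  [load 850/950]
  750 → disc 4 (new)  [load 750/950]
  200 → disc 4  [load 950/950]
  750 → disc 5 (new)  [load 750/950]
  350 → disc 6 (new)  [load 350/950]
  850 → disc 7 (new)  [load 850/950]
  900 → disc 8 (new)  [load 900/950]
  450 → disc 6  [load 800/950]
8 discs opened.

8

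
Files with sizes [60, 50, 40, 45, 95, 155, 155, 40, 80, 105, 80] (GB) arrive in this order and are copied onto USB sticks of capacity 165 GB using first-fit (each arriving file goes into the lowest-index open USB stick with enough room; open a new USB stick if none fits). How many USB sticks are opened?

7

  60 → USB stick 1 (new)  [load 60/165]
  50 → USB stick 1  [load 110/165]
  40 → USB stick 1  [load 150/165]
  45 → USB stick 2 (new)  [load 45/165]
  95 → USB stick 2  [load 140/165]
  155 → USB stick 3 (new)  [load 155/165]
  155 → USB stick 4 (new)  [load 155/165]
  40 → USB stick 5 (new)  [load 40/165]
  80 → USB stick 5  [load 120/165]
  105 → USB stick 6 (new)  [load 105/165]
  80 → USB stick 7 (new)  [load 80/165]
7 USB sticks opened.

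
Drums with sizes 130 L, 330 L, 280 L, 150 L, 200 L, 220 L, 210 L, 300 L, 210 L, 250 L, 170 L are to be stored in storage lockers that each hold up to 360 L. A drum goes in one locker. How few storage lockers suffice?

Total = 330 + 300 + 280 + 250 + 220 + 210 + 210 + 200 + 170 + 150 + 130 = 2450 L.
Lower bound: ⌈2450/360⌉ = 7 storage lockers.
Also, 8 drums each exceed 180 L, and no two of those can share a locker, so at least 8 storage lockers are needed.
A packing using 9 storage lockers:
  locker 1: 330 = 330
  locker 2: 300 = 300
  locker 3: 280 = 280
  locker 4: 250 = 250
  locker 5: 220 + 130 = 350
  locker 6: 210 + 150 = 360
  locker 7: 210 = 210
  locker 8: 200 = 200
  locker 9: 170 = 170
No arrangement into 8 storage lockers stays within capacity, so 9 is optimal.

9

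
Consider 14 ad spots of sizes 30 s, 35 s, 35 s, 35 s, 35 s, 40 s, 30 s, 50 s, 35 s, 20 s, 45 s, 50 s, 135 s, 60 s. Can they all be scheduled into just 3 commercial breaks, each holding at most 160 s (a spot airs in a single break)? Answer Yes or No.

No

Total = 635 s; ⌈635/160⌉ = 4.
At least 4 commercial breaks are required, but only 3 are allowed.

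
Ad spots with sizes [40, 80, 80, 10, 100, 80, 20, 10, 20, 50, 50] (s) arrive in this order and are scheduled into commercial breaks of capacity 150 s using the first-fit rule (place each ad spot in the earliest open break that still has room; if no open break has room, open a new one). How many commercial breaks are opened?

4

  40 → break 1 (new)  [load 40/150]
  80 → break 1  [load 120/150]
  80 → break 2 (new)  [load 80/150]
  10 → break 1  [load 130/150]
  100 → break 3 (new)  [load 100/150]
  80 → break 4 (new)  [load 80/150]
  20 → break 1  [load 150/150]
  10 → break 2  [load 90/150]
  20 → break 2  [load 110/150]
  50 → break 3  [load 150/150]
  50 → break 4  [load 130/150]
4 commercial breaks opened.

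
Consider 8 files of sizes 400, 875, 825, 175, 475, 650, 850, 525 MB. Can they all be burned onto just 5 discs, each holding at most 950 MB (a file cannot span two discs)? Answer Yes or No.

Total = 4775 MB; ⌈4775/950⌉ = 6.
At least 6 discs are required, but only 5 are allowed.

No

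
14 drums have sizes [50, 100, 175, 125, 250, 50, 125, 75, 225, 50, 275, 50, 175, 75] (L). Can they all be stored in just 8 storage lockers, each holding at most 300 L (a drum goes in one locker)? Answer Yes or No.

A valid assignment using 7 storage lockers:
  locker 1: 275 = 275
  locker 2: 250 + 50 = 300
  locker 3: 225 + 75 = 300
  locker 4: 175 + 125 = 300
  locker 5: 175 + 125 = 300
  locker 6: 100 + 75 + 50 + 50 = 275
  locker 7: 50 = 50
That uses only 7 ≤ 8, so 8 storage lockers are enough.

Yes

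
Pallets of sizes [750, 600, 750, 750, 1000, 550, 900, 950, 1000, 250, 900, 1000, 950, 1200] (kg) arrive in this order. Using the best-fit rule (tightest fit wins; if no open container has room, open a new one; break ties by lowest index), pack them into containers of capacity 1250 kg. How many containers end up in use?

12

  750 → container 1 (new)  [load 750/1250]
  600 → container 2 (new)  [load 600/1250]
  750 → container 3 (new)  [load 750/1250]
  750 → container 4 (new)  [load 750/1250]
  1000 → container 5 (new)  [load 1000/1250]
  550 → container 2  [load 1150/1250]
  900 → container 6 (new)  [load 900/1250]
  950 → container 7 (new)  [load 950/1250]
  1000 → container 8 (new)  [load 1000/1250]
  250 → container 5  [load 1250/1250]
  900 → container 9 (new)  [load 900/1250]
  1000 → container 10 (new)  [load 1000/1250]
  950 → container 11 (new)  [load 950/1250]
  1200 → container 12 (new)  [load 1200/1250]
12 containers opened.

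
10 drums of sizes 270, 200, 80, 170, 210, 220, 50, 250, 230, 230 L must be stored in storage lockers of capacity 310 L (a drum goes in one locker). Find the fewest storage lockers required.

Total = 270 + 250 + 230 + 230 + 220 + 210 + 200 + 170 + 80 + 50 = 1910 L.
Lower bound: ⌈1910/310⌉ = 7 storage lockers.
Also, 8 drums each exceed 155 L, and no two of those can share a locker, so at least 8 storage lockers are needed.
A packing using 8 storage lockers:
  locker 1: 270 = 270
  locker 2: 250 + 50 = 300
  locker 3: 230 + 80 = 310
  locker 4: 230 = 230
  locker 5: 220 = 220
  locker 6: 210 = 210
  locker 7: 200 = 200
  locker 8: 170 = 170
This matches the lower bound, so 8 is optimal.

8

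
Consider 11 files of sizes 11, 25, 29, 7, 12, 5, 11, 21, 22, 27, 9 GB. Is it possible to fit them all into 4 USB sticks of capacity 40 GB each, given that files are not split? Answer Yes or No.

No

Total = 179 GB; ⌈179/40⌉ = 5.
At least 5 USB sticks are required, but only 4 are allowed.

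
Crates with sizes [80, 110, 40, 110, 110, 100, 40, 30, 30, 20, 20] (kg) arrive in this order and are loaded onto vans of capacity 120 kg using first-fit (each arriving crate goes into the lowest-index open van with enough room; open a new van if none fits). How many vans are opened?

  80 → van 1 (new)  [load 80/120]
  110 → van 2 (new)  [load 110/120]
  40 → van 1  [load 120/120]
  110 → van 3 (new)  [load 110/120]
  110 → van 4 (new)  [load 110/120]
  100 → van 5 (new)  [load 100/120]
  40 → van 6 (new)  [load 40/120]
  30 → van 6  [load 70/120]
  30 → van 6  [load 100/120]
  20 → van 5  [load 120/120]
  20 → van 6  [load 120/120]
6 vans opened.

6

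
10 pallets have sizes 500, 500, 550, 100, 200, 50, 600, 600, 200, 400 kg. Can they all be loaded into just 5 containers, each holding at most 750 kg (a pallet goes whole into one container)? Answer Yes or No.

No

Total = 3700 kg; ⌈3700/750⌉ = 5.
6 pallets each exceed half the capacity and cannot share a container, forcing at least 6 containers.
At least 6 containers are required, but only 5 are allowed.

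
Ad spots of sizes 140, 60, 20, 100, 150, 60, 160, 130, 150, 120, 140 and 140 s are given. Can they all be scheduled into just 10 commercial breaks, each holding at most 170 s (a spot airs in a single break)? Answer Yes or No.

A valid assignment using 10 commercial breaks:
  break 1: 160 = 160
  break 2: 150 + 20 = 170
  break 3: 150 = 150
  break 4: 140 = 140
  break 5: 140 = 140
  break 6: 140 = 140
  break 7: 130 = 130
  break 8: 120 = 120
  break 9: 100 + 60 = 160
  break 10: 60 = 60
Every load is within 170 s, so 10 commercial breaks suffice.

Yes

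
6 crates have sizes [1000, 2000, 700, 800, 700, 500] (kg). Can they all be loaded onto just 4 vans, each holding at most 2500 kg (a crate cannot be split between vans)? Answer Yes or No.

A valid assignment using 3 vans:
  van 1: 2000 + 500 = 2500
  van 2: 1000 + 800 + 700 = 2500
  van 3: 700 = 700
That uses only 3 ≤ 4, so 4 vans are enough.

Yes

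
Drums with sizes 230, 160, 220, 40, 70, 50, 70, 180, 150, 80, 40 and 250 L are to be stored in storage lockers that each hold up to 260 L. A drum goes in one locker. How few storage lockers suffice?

Total = 250 + 230 + 220 + 180 + 160 + 150 + 80 + 70 + 70 + 50 + 40 + 40 = 1540 L.
Lower bound: ⌈1540/260⌉ = 6 storage lockers.
A packing using 7 storage lockers:
  locker 1: 250 = 250
  locker 2: 230 = 230
  locker 3: 220 + 40 = 260
  locker 4: 180 + 80 = 260
  locker 5: 160 + 70 = 230
  locker 6: 150 + 70 + 40 = 260
  locker 7: 50 = 50
No arrangement into 6 storage lockers stays within capacity, so 7 is optimal.

7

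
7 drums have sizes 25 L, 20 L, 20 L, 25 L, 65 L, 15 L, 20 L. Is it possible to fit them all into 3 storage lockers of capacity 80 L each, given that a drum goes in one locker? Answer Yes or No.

A valid assignment using 3 storage lockers:
  locker 1: 65 + 15 = 80
  locker 2: 25 + 25 + 20 = 70
  locker 3: 20 + 20 = 40
Every load is within 80 L, so 3 storage lockers suffice.

Yes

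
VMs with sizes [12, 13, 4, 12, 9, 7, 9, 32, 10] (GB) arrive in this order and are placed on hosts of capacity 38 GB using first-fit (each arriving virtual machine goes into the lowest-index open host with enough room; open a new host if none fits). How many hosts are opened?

  12 → host 1 (new)  [load 12/38]
  13 → host 1  [load 25/38]
  4 → host 1  [load 29/38]
  12 → host 2 (new)  [load 12/38]
  9 → host 1  [load 38/38]
  7 → host 2  [load 19/38]
  9 → host 2  [load 28/38]
  32 → host 3 (new)  [load 32/38]
  10 → host 2  [load 38/38]
3 hosts opened.

3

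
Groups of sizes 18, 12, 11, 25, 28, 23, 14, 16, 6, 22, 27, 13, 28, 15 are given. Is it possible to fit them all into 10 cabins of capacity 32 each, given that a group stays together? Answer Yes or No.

Yes

A valid assignment using 10 cabins:
  cabin 1: 28 = 28
  cabin 2: 28 = 28
  cabin 3: 27 = 27
  cabin 4: 25 + 6 = 31
  cabin 5: 23 = 23
  cabin 6: 22 = 22
  cabin 7: 18 + 14 = 32
  cabin 8: 16 + 15 = 31
  cabin 9: 13 + 12 = 25
  cabin 10: 11 = 11
Every load is within 32, so 10 cabins suffice.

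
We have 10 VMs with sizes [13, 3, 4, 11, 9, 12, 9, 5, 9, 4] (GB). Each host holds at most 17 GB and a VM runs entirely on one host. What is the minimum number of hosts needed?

Total = 13 + 12 + 11 + 9 + 9 + 9 + 5 + 4 + 4 + 3 = 79 GB.
Lower bound: ⌈79/17⌉ = 5 hosts.
Also, 6 VMs each exceed 17/2 GB, and no two of those can share a host, so at least 6 hosts are needed.
A packing using 6 hosts:
  host 1: 13 + 4 = 17
  host 2: 12 + 5 = 17
  host 3: 11 + 4 = 15
  host 4: 9 + 3 = 12
  host 5: 9 = 9
  host 6: 9 = 9
This matches the lower bound, so 6 is optimal.

6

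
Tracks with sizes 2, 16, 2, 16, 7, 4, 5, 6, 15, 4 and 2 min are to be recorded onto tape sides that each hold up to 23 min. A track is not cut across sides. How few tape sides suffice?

Total = 16 + 16 + 15 + 7 + 6 + 5 + 4 + 4 + 2 + 2 + 2 = 79 min.
Lower bound: ⌈79/23⌉ = 4 tape sides.
A packing using 4 tape sides:
  side 1: 16 + 7 = 23
  side 2: 16 + 6 = 22
  side 3: 15 + 5 + 2 = 22
  side 4: 4 + 4 + 2 + 2 = 12
This matches the lower bound, so 4 is optimal.

4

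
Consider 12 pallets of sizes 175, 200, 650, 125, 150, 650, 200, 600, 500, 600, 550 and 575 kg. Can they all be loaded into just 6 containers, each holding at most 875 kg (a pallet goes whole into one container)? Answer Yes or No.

No

Total = 4975 kg; ⌈4975/875⌉ = 6.
7 pallets each exceed half the capacity and cannot share a container, forcing at least 7 containers.
At least 7 containers are required, but only 6 are allowed.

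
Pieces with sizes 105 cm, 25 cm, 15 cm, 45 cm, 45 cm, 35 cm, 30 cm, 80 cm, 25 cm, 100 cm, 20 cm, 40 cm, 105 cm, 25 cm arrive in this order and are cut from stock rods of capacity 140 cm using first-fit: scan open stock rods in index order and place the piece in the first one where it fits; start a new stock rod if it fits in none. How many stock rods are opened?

  105 → stock rod 1 (new)  [load 105/140]
  25 → stock rod 1  [load 130/140]
  15 → stock rod 2 (new)  [load 15/140]
  45 → stock rod 2  [load 60/140]
  45 → stock rod 2  [load 105/140]
  35 → stock rod 2  [load 140/140]
  30 → stock rod 3 (new)  [load 30/140]
  80 → stock rod 3  [load 110/140]
  25 → stock rod 3  [load 135/140]
  100 → stock rod 4 (new)  [load 100/140]
  20 → stock rod 4  [load 120/140]
  40 → stock rod 5 (new)  [load 40/140]
  105 → stock rod 6 (new)  [load 105/140]
  25 → stock rod 5  [load 65/140]
6 stock rods opened.

6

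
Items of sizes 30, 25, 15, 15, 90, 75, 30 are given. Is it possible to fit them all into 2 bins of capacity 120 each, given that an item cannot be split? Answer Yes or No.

No

Total = 280; ⌈280/120⌉ = 3.
At least 3 bins are required, but only 2 are allowed.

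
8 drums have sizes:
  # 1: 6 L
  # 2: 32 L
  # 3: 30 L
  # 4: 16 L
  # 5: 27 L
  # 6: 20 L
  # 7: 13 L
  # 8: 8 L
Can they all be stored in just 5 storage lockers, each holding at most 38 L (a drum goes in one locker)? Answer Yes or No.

A valid assignment using 5 storage lockers:
  locker 1: 32 + 6 = 38
  locker 2: 30 + 8 = 38
  locker 3: 27 = 27
  locker 4: 20 + 16 = 36
  locker 5: 13 = 13
Every load is within 38 L, so 5 storage lockers suffice.

Yes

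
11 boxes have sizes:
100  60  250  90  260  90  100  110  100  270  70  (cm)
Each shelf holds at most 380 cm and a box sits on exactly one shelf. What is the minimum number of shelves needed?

Total = 270 + 260 + 250 + 110 + 100 + 100 + 100 + 90 + 90 + 70 + 60 = 1500 cm.
Lower bound: ⌈1500/380⌉ = 4 shelves.
A packing using 4 shelves:
  shelf 1: 270 + 110 = 380
  shelf 2: 260 + 100 = 360
  shelf 3: 250 + 70 + 60 = 380
  shelf 4: 100 + 100 + 90 + 90 = 380
This matches the lower bound, so 4 is optimal.

4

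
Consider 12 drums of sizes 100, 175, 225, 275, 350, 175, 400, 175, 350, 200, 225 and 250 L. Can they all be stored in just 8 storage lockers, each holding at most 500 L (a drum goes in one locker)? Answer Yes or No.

Yes

A valid assignment using 7 storage lockers:
  locker 1: 400 + 100 = 500
  locker 2: 350 = 350
  locker 3: 350 = 350
  locker 4: 275 + 225 = 500
  locker 5: 250 + 225 = 475
  locker 6: 200 + 175 = 375
  locker 7: 175 + 175 = 350
That uses only 7 ≤ 8, so 8 storage lockers are enough.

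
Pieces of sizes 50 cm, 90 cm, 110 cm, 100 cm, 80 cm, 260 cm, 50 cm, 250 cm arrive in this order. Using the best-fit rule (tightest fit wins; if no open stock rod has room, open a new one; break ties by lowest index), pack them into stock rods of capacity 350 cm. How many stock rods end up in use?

  50 → stock rod 1 (new)  [load 50/350]
  90 → stock rod 1  [load 140/350]
  110 → stock rod 1  [load 250/350]
  100 → stock rod 1  [load 350/350]
  80 → stock rod 2 (new)  [load 80/350]
  260 → stock rod 2  [load 340/350]
  50 → stock rod 3 (new)  [load 50/350]
  250 → stock rod 3  [load 300/350]
3 stock rods opened.

3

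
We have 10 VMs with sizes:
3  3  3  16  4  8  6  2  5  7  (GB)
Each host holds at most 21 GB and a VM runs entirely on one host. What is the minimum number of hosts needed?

Total = 16 + 8 + 7 + 6 + 5 + 4 + 3 + 3 + 3 + 2 = 57 GB.
Lower bound: ⌈57/21⌉ = 3 hosts.
A packing using 3 hosts:
  host 1: 16 + 5 = 21
  host 2: 8 + 7 + 6 = 21
  host 3: 4 + 3 + 3 + 3 + 2 = 15
This matches the lower bound, so 3 is optimal.

3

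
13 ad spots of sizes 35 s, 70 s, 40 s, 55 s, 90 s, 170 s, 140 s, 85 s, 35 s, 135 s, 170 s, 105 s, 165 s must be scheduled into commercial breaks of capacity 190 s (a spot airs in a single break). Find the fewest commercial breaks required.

8

Total = 170 + 170 + 165 + 140 + 135 + 105 + 90 + 85 + 70 + 55 + 40 + 35 + 35 = 1295 s.
Lower bound: ⌈1295/190⌉ = 7 commercial breaks.
A packing using 8 commercial breaks:
  break 1: 170 = 170
  break 2: 170 = 170
  break 3: 165 = 165
  break 4: 140 + 40 = 180
  break 5: 135 + 55 = 190
  break 6: 105 + 85 = 190
  break 7: 90 + 70 = 160
  break 8: 35 + 35 = 70
No arrangement into 7 commercial breaks stays within capacity, so 8 is optimal.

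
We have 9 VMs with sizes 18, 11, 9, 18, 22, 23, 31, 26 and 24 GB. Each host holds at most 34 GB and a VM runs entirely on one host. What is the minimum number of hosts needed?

7

Total = 31 + 26 + 24 + 23 + 22 + 18 + 18 + 11 + 9 = 182 GB.
Lower bound: ⌈182/34⌉ = 6 hosts.
Also, 7 VMs each exceed 17 GB, and no two of those can share a host, so at least 7 hosts are needed.
A packing using 7 hosts:
  host 1: 31 = 31
  host 2: 26 = 26
  host 3: 24 + 9 = 33
  host 4: 23 + 11 = 34
  host 5: 22 = 22
  host 6: 18 = 18
  host 7: 18 = 18
This matches the lower bound, so 7 is optimal.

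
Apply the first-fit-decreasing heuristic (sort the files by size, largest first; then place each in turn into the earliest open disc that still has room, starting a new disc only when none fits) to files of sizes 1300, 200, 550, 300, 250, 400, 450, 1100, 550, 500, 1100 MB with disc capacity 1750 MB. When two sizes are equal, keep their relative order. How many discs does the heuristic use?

4

Sorted descending: 1300, 1100, 1100, 550, 550, 500, 450, 400, 300, 250, 200.
  1300 → disc 1 (new)  [load 1300/1750]
  1100 → disc 2 (new)  [load 1100/1750]
  1100 → disc 3 (new)  [load 1100/1750]
  550 → disc 2  [load 1650/1750]
  550 → disc 3  [load 1650/1750]
  500 → disc 4 (new)  [load 500/1750]
  450 → disc 1  [load 1750/1750]
  400 → disc 4  [load 900/1750]
  300 → disc 4  [load 1200/1750]
  250 → disc 4  [load 1450/1750]
  200 → disc 4  [load 1650/1750]
4 discs opened.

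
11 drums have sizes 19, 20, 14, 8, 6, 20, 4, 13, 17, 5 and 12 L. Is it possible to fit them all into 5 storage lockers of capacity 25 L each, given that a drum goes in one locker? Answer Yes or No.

No

Total = 138 L; ⌈138/25⌉ = 6.
At least 6 storage lockers are required, but only 5 are allowed.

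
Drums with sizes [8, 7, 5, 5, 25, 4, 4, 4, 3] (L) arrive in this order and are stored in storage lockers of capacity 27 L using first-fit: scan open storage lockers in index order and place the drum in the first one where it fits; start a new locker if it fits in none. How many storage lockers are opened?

3

  8 → locker 1 (new)  [load 8/27]
  7 → locker 1  [load 15/27]
  5 → locker 1  [load 20/27]
  5 → locker 1  [load 25/27]
  25 → locker 2 (new)  [load 25/27]
  4 → locker 3 (new)  [load 4/27]
  4 → locker 3  [load 8/27]
  4 → locker 3  [load 12/27]
  3 → locker 3  [load 15/27]
3 storage lockers opened.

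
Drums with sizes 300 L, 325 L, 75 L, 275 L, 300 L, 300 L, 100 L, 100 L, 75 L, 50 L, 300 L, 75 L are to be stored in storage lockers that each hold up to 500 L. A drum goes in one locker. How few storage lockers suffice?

Total = 325 + 300 + 300 + 300 + 300 + 275 + 100 + 100 + 75 + 75 + 75 + 50 = 2275 L.
Lower bound: ⌈2275/500⌉ = 5 storage lockers.
Also, 6 drums each exceed 250 L, and no two of those can share a locker, so at least 6 storage lockers are needed.
A packing using 6 storage lockers:
  locker 1: 325 + 100 + 75 = 500
  locker 2: 300 + 100 + 75 = 475
  locker 3: 300 + 75 + 50 = 425
  locker 4: 300 = 300
  locker 5: 300 = 300
  locker 6: 275 = 275
This matches the lower bound, so 6 is optimal.

6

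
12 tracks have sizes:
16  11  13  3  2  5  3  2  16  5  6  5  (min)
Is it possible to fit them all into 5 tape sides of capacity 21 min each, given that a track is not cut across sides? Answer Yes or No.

A valid assignment using 5 tape sides:
  side 1: 16 + 5 = 21
  side 2: 16 + 5 = 21
  side 3: 13 + 6 + 2 = 21
  side 4: 11 + 5 + 3 + 2 = 21
  side 5: 3 = 3
Every load is within 21 min, so 5 tape sides suffice.

Yes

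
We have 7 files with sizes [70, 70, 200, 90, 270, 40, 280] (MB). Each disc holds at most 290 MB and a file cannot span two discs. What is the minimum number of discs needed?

4

Total = 280 + 270 + 200 + 90 + 70 + 70 + 40 = 1020 MB.
Lower bound: ⌈1020/290⌉ = 4 discs.
A packing using 4 discs:
  disc 1: 280 = 280
  disc 2: 270 = 270
  disc 3: 200 + 90 = 290
  disc 4: 70 + 70 + 40 = 180
This matches the lower bound, so 4 is optimal.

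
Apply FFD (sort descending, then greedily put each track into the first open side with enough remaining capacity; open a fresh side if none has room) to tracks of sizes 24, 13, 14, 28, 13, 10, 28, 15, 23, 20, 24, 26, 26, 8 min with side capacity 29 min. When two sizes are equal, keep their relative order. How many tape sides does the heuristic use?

11

Sorted descending: 28, 28, 26, 26, 24, 24, 23, 20, 15, 14, 13, 13, 10, 8.
  28 → side 1 (new)  [load 28/29]
  28 → side 2 (new)  [load 28/29]
  26 → side 3 (new)  [load 26/29]
  26 → side 4 (new)  [load 26/29]
  24 → side 5 (new)  [load 24/29]
  24 → side 6 (new)  [load 24/29]
  23 → side 7 (new)  [load 23/29]
  20 → side 8 (new)  [load 20/29]
  15 → side 9 (new)  [load 15/29]
  14 → side 9  [load 29/29]
  13 → side 10 (new)  [load 13/29]
  13 → side 10  [load 26/29]
  10 → side 11 (new)  [load 10/29]
  8 → side 8  [load 28/29]
11 tape sides opened.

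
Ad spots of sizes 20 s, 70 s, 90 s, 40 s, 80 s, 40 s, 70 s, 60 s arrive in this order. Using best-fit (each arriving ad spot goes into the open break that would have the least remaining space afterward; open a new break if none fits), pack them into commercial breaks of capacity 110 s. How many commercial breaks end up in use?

  20 → break 1 (new)  [load 20/110]
  70 → break 1  [load 90/110]
  90 → break 2 (new)  [load 90/110]
  40 → break 3 (new)  [load 40/110]
  80 → break 4 (new)  [load 80/110]
  40 → break 3  [load 80/110]
  70 → break 5 (new)  [load 70/110]
  60 → break 6 (new)  [load 60/110]
6 commercial breaks opened.

6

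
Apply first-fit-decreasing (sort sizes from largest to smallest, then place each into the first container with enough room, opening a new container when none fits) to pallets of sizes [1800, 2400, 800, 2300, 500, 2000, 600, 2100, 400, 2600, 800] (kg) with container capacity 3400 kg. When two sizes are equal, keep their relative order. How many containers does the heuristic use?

6

Sorted descending: 2600, 2400, 2300, 2100, 2000, 1800, 800, 800, 600, 500, 400.
  2600 → container 1 (new)  [load 2600/3400]
  2400 → container 2 (new)  [load 2400/3400]
  2300 → container 3 (new)  [load 2300/3400]
  2100 → container 4 (new)  [load 2100/3400]
  2000 → container 5 (new)  [load 2000/3400]
  1800 → container 6 (new)  [load 1800/3400]
  800 → container 1  [load 3400/3400]
  800 → container 2  [load 3200/3400]
  600 → container 3  [load 2900/3400]
  500 → container 3  [load 3400/3400]
  400 → container 4  [load 2500/3400]
6 containers opened.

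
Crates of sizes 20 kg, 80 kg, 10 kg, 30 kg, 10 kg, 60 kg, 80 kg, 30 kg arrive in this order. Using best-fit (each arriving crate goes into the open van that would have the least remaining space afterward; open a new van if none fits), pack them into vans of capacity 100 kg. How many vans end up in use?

  20 → van 1 (new)  [load 20/100]
  80 → van 1  [load 100/100]
  10 → van 2 (new)  [load 10/100]
  30 → van 2  [load 40/100]
  10 → van 2  [load 50/100]
  60 → van 3 (new)  [load 60/100]
  80 → van 4 (new)  [load 80/100]
  30 → van 3  [load 90/100]
4 vans opened.

4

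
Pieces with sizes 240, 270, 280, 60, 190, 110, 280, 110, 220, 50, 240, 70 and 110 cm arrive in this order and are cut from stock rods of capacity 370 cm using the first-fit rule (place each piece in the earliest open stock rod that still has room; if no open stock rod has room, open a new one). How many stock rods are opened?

7

  240 → stock rod 1 (new)  [load 240/370]
  270 → stock rod 2 (new)  [load 270/370]
  280 → stock rod 3 (new)  [load 280/370]
  60 → stock rod 1  [load 300/370]
  190 → stock rod 4 (new)  [load 190/370]
  110 → stock rod 4  [load 300/370]
  280 → stock rod 5 (new)  [load 280/370]
  110 → stock rod 6 (new)  [load 110/370]
  220 → stock rod 6  [load 330/370]
  50 → stock rod 1  [load 350/370]
  240 → stock rod 7 (new)  [load 240/370]
  70 → stock rod 2  [load 340/370]
  110 → stock rod 7  [load 350/370]
7 stock rods opened.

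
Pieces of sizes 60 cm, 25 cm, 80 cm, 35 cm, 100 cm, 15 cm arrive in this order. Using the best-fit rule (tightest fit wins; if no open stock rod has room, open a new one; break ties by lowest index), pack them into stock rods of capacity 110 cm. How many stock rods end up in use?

  60 → stock rod 1 (new)  [load 60/110]
  25 → stock rod 1  [load 85/110]
  80 → stock rod 2 (new)  [load 80/110]
  35 → stock rod 3 (new)  [load 35/110]
  100 → stock rod 4 (new)  [load 100/110]
  15 → stock rod 1  [load 100/110]
4 stock rods opened.

4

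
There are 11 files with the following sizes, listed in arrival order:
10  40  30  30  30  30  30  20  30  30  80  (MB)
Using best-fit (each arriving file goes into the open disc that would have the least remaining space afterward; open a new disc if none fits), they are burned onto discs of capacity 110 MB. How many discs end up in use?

4

  10 → disc 1 (new)  [load 10/110]
  40 → disc 1  [load 50/110]
  30 → disc 1  [load 80/110]
  30 → disc 1  [load 110/110]
  30 → disc 2 (new)  [load 30/110]
  30 → disc 2  [load 60/110]
  30 → disc 2  [load 90/110]
  20 → disc 2  [load 110/110]
  30 → disc 3 (new)  [load 30/110]
  30 → disc 3  [load 60/110]
  80 → disc 4 (new)  [load 80/110]
4 discs opened.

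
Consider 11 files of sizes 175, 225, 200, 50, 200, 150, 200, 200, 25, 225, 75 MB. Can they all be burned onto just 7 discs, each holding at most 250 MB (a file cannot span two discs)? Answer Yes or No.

No

Total = 1725 MB; ⌈1725/250⌉ = 7.
8 files each exceed half the capacity and cannot share a disc, forcing at least 8 discs.
At least 8 discs are required, but only 7 are allowed.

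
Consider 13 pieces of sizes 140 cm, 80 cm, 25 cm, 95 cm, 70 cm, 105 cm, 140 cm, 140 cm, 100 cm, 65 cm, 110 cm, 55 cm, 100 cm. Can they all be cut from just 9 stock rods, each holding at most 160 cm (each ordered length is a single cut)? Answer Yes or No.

A valid assignment using 9 stock rods:
  stock rod 1: 140 = 140
  stock rod 2: 140 = 140
  stock rod 3: 140 = 140
  stock rod 4: 110 + 25 = 135
  stock rod 5: 105 + 55 = 160
  stock rod 6: 100 = 100
  stock rod 7: 100 = 100
  stock rod 8: 95 + 65 = 160
  stock rod 9: 80 + 70 = 150
Every load is within 160 cm, so 9 stock rods suffice.

Yes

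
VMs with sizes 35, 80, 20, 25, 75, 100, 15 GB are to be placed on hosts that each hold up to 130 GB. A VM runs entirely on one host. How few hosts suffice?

Total = 100 + 80 + 75 + 35 + 25 + 20 + 15 = 350 GB.
Lower bound: ⌈350/130⌉ = 3 hosts.
A packing using 3 hosts:
  host 1: 100 + 25 = 125
  host 2: 80 + 35 + 15 = 130
  host 3: 75 + 20 = 95
This matches the lower bound, so 3 is optimal.

3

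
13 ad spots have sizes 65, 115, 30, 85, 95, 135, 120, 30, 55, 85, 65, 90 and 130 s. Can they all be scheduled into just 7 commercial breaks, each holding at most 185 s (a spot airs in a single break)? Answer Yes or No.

Yes

A valid assignment using 7 commercial breaks:
  break 1: 135 + 30 = 165
  break 2: 130 + 55 = 185
  break 3: 120 + 65 = 185
  break 4: 115 + 65 = 180
  break 5: 95 + 90 = 185
  break 6: 85 + 85 = 170
  break 7: 30 = 30
Every load is within 185 s, so 7 commercial breaks suffice.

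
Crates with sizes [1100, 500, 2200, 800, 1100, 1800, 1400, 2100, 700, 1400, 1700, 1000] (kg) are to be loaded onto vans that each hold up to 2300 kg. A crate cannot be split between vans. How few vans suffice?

8

Total = 2200 + 2100 + 1800 + 1700 + 1400 + 1400 + 1100 + 1100 + 1000 + 800 + 700 + 500 = 15800 kg.
Lower bound: ⌈15800/2300⌉ = 7 vans.
A packing using 8 vans:
  van 1: 2200 = 2200
  van 2: 2100 = 2100
  van 3: 1800 + 500 = 2300
  van 4: 1700 = 1700
  van 5: 1400 + 800 = 2200
  van 6: 1400 + 700 = 2100
  van 7: 1100 + 1100 = 2200
  van 8: 1000 = 1000
No arrangement into 7 vans stays within capacity, so 8 is optimal.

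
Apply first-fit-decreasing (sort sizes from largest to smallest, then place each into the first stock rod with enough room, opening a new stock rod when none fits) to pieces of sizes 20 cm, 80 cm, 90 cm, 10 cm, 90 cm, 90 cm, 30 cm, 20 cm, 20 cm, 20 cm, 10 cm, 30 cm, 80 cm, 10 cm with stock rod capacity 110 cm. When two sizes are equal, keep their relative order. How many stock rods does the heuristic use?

6

Sorted descending: 90, 90, 90, 80, 80, 30, 30, 20, 20, 20, 20, 10, 10, 10.
  90 → stock rod 1 (new)  [load 90/110]
  90 → stock rod 2 (new)  [load 90/110]
  90 → stock rod 3 (new)  [load 90/110]
  80 → stock rod 4 (new)  [load 80/110]
  80 → stock rod 5 (new)  [load 80/110]
  30 → stock rod 4  [load 110/110]
  30 → stock rod 5  [load 110/110]
  20 → stock rod 1  [load 110/110]
  20 → stock rod 2  [load 110/110]
  20 → stock rod 3  [load 110/110]
  20 → stock rod 6 (new)  [load 20/110]
  10 → stock rod 6  [load 30/110]
  10 → stock rod 6  [load 40/110]
  10 → stock rod 6  [load 50/110]
6 stock rods opened.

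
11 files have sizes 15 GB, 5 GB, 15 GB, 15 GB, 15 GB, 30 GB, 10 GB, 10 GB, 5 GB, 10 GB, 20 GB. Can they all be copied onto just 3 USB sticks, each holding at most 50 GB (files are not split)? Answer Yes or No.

Yes

A valid assignment using 3 USB sticks:
  USB stick 1: 30 + 20 = 50
  USB stick 2: 15 + 15 + 15 + 5 = 50
  USB stick 3: 15 + 10 + 10 + 10 + 5 = 50
Every load is within 50 GB, so 3 USB sticks suffice.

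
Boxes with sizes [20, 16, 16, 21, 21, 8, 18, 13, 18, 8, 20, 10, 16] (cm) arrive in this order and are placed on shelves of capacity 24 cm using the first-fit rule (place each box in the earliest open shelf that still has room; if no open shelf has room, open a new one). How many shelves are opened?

  20 → shelf 1 (new)  [load 20/24]
  16 → shelf 2 (new)  [load 16/24]
  16 → shelf 3 (new)  [load 16/24]
  21 → shelf 4 (new)  [load 21/24]
  21 → shelf 5 (new)  [load 21/24]
  8 → shelf 2  [load 24/24]
  18 → shelf 6 (new)  [load 18/24]
  13 → shelf 7 (new)  [load 13/24]
  18 → shelf 8 (new)  [load 18/24]
  8 → shelf 3  [load 24/24]
  20 → shelf 9 (new)  [load 20/24]
  10 → shelf 7  [load 23/24]
  16 → shelf 10 (new)  [load 16/24]
10 shelves opened.

10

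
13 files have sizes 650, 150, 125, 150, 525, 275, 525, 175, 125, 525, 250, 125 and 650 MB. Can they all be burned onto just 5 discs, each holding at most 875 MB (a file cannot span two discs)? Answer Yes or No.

Total = 4250 MB; ⌈4250/875⌉ = 5.
The bound of 5 does not rule out 5, but exhaustive search shows no assignment into 5 discs of capacity 875 MB exists — the minimum is 6.

No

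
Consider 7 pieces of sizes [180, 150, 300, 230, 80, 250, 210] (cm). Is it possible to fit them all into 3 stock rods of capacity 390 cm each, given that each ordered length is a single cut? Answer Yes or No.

No

Total = 1400 cm; ⌈1400/390⌉ = 4.
At least 4 stock rods are required, but only 3 are allowed.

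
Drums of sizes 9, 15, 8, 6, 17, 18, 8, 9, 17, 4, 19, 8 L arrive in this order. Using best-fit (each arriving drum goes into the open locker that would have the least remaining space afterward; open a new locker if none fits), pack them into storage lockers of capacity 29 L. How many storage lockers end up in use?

6

  9 → locker 1 (new)  [load 9/29]
  15 → locker 1  [load 24/29]
  8 → locker 2 (new)  [load 8/29]
  6 → locker 2  [load 14/29]
  17 → locker 3 (new)  [load 17/29]
  18 → locker 4 (new)  [load 18/29]
  8 → locker 4  [load 26/29]
  9 → locker 3  [load 26/29]
  17 → locker 5 (new)  [load 17/29]
  4 → locker 1  [load 28/29]
  19 → locker 6 (new)  [load 19/29]
  8 → locker 6  [load 27/29]
6 storage lockers opened.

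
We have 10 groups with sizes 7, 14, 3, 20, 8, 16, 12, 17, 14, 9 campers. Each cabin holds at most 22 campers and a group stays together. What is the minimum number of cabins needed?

Total = 20 + 17 + 16 + 14 + 14 + 12 + 9 + 8 + 7 + 3 = 120 campers.
Lower bound: ⌈120/22⌉ = 6 cabins.
A packing using 6 cabins:
  cabin 1: 20 = 20
  cabin 2: 17 + 3 = 20
  cabin 3: 16 = 16
  cabin 4: 14 + 8 = 22
  cabin 5: 14 + 7 = 21
  cabin 6: 12 + 9 = 21
This matches the lower bound, so 6 is optimal.

6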